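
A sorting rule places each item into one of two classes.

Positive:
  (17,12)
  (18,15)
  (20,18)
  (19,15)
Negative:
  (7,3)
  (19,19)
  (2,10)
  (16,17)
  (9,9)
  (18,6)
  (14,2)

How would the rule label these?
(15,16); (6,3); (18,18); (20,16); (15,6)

The simplest hypothesis consistent with all the labels is: first > second AND sum ≥ 29.
(15,16): 15 < 16, 15+16 = 31 — does not pass, so Negative.
(6,3): 6 > 3, 6+3 = 9 — does not pass, so Negative.
(18,18): 18 = 18, 18+18 = 36 — does not pass, so Negative.
(20,16): 20 > 16, 20+16 = 36 — checks out, so Positive.
(15,6): 15 > 6, 15+6 = 21 — does not pass, so Negative.

Negative, Negative, Negative, Positive, Negative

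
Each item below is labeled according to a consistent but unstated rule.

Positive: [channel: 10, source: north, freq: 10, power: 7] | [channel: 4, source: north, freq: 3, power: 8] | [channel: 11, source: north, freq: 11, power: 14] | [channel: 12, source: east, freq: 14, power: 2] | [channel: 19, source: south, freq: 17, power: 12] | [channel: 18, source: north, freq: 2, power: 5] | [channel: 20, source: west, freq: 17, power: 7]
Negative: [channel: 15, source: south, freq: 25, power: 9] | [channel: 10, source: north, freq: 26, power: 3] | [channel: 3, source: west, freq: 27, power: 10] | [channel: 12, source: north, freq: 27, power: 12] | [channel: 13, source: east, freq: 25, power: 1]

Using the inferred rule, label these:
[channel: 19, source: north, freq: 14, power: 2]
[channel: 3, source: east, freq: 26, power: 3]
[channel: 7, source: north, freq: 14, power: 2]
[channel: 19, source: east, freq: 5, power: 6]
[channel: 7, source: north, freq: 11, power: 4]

The simplest hypothesis consistent with all the labels is: freq ≤ 17.
Positive: [channel: 19, source: north, freq: 14, power: 2], since freq = 14. Negative: [channel: 3, source: east, freq: 26, power: 3], since freq = 26. Positive: [channel: 7, source: north, freq: 14, power: 2], since freq = 14. Positive: [channel: 19, source: east, freq: 5, power: 6], since freq = 5. Positive: [channel: 7, source: north, freq: 11, power: 4], since freq = 11.

Positive, Negative, Positive, Positive, Positive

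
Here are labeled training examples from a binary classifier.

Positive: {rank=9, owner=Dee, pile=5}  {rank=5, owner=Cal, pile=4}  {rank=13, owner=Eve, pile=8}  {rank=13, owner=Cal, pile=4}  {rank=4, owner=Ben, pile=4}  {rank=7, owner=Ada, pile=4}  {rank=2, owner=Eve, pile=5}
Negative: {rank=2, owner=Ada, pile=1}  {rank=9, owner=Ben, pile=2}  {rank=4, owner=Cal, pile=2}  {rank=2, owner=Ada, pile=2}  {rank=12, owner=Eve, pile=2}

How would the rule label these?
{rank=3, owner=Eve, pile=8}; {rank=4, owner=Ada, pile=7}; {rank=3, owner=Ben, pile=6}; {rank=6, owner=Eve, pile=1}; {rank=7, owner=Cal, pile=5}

Positive, Positive, Positive, Negative, Positive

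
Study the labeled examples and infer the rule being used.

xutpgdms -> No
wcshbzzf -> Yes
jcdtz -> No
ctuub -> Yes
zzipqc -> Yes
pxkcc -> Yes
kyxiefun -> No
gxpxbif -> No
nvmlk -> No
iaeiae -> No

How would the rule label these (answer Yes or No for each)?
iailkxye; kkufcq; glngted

No, Yes, No

All 'Yes' examples share one property — has a double letter — and every 'No' example lacks it.
iailkxye → no doubled letter → No. kkufcq → 'kk' doubled → Yes. glngted → no doubled letter → No.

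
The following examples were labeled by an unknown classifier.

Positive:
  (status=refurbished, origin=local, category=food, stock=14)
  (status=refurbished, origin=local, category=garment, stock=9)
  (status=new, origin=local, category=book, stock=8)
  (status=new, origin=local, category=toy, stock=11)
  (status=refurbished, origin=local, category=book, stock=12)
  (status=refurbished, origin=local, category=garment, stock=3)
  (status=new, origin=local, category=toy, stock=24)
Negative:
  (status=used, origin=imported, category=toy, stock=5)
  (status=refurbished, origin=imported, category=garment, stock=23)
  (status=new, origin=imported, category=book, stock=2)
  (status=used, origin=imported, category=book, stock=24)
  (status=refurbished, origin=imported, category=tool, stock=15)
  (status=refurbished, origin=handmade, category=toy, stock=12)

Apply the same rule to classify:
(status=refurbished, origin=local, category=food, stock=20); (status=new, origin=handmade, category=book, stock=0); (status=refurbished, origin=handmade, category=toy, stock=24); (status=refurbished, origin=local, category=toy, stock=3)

The distinguishing property — origin is local — holds for all the 'Positive' cases and none of the 'Negative' cases.
(status=refurbished, origin=local, category=food, stock=20): origin is local, checks out → Positive.
(status=new, origin=handmade, category=book, stock=0): origin is handmade, does not fit → Negative.
(status=refurbished, origin=handmade, category=toy, stock=24): origin is handmade, does not fit → Negative.
(status=refurbished, origin=local, category=toy, stock=3): origin is local, checks out → Positive.

Positive, Negative, Negative, Positive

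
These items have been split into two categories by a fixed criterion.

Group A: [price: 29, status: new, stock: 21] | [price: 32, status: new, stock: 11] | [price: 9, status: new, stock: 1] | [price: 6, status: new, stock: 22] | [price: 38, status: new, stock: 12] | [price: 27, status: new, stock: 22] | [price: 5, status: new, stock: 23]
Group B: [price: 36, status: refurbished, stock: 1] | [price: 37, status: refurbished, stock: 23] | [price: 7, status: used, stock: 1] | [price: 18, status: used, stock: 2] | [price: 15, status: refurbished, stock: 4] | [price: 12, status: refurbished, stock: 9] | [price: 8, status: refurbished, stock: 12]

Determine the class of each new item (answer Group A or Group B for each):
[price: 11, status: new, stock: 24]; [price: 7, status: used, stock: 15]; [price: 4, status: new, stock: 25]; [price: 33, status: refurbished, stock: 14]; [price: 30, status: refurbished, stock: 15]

The distinguishing property — status is new — holds for all the 'Group A' cases and none of the 'Group B' cases.

Group A, Group B, Group A, Group B, Group B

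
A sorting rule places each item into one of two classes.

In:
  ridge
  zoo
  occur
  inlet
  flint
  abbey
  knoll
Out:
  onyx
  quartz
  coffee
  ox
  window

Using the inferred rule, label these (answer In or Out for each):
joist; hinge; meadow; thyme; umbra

In, In, Out, In, In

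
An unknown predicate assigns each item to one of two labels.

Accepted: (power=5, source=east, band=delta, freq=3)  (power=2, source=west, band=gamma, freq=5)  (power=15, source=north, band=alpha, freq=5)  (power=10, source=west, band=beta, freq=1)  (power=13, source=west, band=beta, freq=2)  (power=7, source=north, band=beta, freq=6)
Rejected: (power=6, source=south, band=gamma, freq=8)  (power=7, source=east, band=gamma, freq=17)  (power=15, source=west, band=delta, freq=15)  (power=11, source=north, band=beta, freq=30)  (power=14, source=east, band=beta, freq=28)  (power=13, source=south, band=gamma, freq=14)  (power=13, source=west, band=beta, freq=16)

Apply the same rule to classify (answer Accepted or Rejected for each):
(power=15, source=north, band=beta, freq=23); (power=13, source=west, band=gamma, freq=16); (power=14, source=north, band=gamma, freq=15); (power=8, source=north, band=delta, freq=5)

Rejected, Rejected, Rejected, Accepted

One predicate separates the groups cleanly: freq ≤ 6.
(power=15, source=north, band=beta, freq=23) — freq = 23, hence Rejected.
(power=13, source=west, band=gamma, freq=16) — freq = 16, hence Rejected.
(power=14, source=north, band=gamma, freq=15) — freq = 15, hence Rejected.
(power=8, source=north, band=delta, freq=5) — freq = 5, hence Accepted.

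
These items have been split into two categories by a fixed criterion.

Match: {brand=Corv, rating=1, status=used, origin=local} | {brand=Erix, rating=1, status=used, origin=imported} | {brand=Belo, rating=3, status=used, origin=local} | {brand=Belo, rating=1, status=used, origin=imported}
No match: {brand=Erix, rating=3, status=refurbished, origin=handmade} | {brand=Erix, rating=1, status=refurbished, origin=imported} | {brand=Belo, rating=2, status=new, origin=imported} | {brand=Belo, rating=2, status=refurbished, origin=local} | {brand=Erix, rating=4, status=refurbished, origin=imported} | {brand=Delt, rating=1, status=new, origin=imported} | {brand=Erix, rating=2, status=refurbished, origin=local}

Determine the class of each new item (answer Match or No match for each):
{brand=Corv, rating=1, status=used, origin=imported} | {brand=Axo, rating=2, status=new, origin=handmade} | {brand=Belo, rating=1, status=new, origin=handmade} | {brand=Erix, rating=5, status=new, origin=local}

Rule: status is used. This holds for each 'Match' example and fails for each 'No match' one.

Match, No match, No match, No match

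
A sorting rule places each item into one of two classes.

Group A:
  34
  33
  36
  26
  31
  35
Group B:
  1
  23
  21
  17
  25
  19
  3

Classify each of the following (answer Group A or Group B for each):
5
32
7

Group B, Group A, Group B

A rule that fits every label: at least 26 — true of each 'Group A' example, false of each 'Group B' one.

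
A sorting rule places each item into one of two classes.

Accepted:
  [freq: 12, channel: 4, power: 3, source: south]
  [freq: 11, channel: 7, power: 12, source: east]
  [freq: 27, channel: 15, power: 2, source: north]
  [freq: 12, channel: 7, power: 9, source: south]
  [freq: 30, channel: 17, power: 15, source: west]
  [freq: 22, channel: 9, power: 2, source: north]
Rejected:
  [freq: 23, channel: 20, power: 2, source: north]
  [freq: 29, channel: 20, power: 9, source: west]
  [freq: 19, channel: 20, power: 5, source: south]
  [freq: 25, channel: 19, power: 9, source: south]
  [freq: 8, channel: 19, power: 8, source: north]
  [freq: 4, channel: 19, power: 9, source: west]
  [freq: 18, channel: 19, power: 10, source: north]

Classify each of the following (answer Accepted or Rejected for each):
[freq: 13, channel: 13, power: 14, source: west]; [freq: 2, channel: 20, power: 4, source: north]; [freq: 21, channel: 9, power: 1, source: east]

Accepted, Rejected, Accepted

The rule appears to be: channel ≤ 17.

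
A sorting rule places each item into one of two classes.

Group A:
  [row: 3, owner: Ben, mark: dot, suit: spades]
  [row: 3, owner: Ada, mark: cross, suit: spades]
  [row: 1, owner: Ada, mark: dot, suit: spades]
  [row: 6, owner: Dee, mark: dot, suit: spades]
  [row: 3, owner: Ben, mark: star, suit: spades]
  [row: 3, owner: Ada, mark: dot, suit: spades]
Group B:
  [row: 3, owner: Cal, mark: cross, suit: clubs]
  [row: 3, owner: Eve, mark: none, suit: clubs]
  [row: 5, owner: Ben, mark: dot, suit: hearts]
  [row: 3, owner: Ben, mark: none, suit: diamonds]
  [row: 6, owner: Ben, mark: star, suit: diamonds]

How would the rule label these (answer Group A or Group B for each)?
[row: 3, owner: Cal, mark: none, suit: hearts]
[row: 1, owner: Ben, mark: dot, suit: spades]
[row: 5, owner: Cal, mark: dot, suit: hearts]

Group B, Group A, Group B

The common property of the 'Group A' items is: suit is spades. No 'Group B' item has it.
Group B: [row: 3, owner: Cal, mark: none, suit: hearts], since suit is hearts.
Group A: [row: 1, owner: Ben, mark: dot, suit: spades], since suit is spades.
Group B: [row: 5, owner: Cal, mark: dot, suit: hearts], since suit is hearts.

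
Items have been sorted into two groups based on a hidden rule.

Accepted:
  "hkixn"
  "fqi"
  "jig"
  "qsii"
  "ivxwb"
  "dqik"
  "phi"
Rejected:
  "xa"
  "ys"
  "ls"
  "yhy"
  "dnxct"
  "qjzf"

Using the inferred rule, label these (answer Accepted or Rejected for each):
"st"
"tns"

Rejected, Rejected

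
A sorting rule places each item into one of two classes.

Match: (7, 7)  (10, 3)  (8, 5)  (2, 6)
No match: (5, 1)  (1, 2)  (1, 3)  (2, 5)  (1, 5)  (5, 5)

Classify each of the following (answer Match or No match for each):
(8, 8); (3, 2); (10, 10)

The distinguishing property — max ≥ 6 — holds for all the 'Match' cases and none of the 'No match' cases.
(8, 8) — max 8, hence Match. (3, 2) — max 3, hence No match. (10, 10) — max 10, hence Match.

Match, No match, Match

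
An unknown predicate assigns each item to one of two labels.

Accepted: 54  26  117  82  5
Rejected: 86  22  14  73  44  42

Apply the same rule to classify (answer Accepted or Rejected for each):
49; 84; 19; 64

Rule: ≡ 5 (mod 7). This holds for each 'Accepted' example and fails for each 'Rejected' one.
49 → 49 mod 7 = 0 → Rejected.
84 → 84 mod 7 = 0 → Rejected.
19 → 19 mod 7 = 5 → Accepted.
64 → 64 mod 7 = 1 → Rejected.

Rejected, Rejected, Accepted, Rejected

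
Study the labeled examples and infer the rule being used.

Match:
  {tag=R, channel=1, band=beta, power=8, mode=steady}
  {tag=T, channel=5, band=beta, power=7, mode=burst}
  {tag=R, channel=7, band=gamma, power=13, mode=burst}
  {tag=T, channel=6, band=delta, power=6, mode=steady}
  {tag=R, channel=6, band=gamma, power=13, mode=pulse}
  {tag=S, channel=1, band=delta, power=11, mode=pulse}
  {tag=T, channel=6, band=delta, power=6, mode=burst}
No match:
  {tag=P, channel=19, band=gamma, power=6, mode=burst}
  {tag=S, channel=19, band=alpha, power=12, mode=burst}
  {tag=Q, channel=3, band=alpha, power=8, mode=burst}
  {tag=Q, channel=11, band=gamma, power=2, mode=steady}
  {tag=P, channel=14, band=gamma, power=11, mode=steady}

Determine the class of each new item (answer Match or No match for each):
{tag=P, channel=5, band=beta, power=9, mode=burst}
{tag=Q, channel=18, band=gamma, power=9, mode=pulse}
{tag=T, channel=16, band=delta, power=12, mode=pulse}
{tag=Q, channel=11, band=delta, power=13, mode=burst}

Every 'Match' example satisfies: channel ≠ 3 AND channel ≤ 7. None of the 'No match' examples do.
{tag=P, channel=5, band=beta, power=9, mode=burst}: channel = 5 — passes, so Match. {tag=Q, channel=18, band=gamma, power=9, mode=pulse}: channel = 18 — fails this test, so No match. {tag=T, channel=16, band=delta, power=12, mode=pulse}: channel = 16 — fails this test, so No match. {tag=Q, channel=11, band=delta, power=13, mode=burst}: channel = 11 — fails this test, so No match.

Match, No match, No match, No match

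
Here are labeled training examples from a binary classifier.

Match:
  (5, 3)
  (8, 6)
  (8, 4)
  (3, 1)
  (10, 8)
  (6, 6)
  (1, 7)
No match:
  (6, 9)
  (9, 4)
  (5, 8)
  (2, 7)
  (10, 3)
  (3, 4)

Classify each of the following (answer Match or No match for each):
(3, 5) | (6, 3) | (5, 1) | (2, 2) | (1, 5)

Comparing the two groups points to one rule — sum is even.
(3, 5) → 3+5 = 8 → Match.
(6, 3) → 6+3 = 9 → No match.
(5, 1) → 5+1 = 6 → Match.
(2, 2) → 2+2 = 4 → Match.
(1, 5) → 1+5 = 6 → Match.

Match, No match, Match, Match, Match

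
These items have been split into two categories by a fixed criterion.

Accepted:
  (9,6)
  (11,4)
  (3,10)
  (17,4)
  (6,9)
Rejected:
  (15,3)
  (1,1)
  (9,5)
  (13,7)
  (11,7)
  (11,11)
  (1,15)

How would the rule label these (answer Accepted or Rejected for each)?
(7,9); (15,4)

Rejected, Accepted

The simplest hypothesis consistent with all the labels is: sum is odd.
(7,9) → 7+9 = 16 → Rejected.
(15,4) → 15+4 = 19 → Accepted.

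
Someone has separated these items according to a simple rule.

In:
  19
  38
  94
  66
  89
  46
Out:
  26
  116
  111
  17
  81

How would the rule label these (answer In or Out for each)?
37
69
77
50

In, In, In, Out

The classifier is using: digit sum ≥ 10.
37 → digit sum 3+7 = 10 → In. 69 → digit sum 6+9 = 15 → In. 77 → digit sum 7+7 = 14 → In. 50 → digit sum 5+0 = 5 → Out.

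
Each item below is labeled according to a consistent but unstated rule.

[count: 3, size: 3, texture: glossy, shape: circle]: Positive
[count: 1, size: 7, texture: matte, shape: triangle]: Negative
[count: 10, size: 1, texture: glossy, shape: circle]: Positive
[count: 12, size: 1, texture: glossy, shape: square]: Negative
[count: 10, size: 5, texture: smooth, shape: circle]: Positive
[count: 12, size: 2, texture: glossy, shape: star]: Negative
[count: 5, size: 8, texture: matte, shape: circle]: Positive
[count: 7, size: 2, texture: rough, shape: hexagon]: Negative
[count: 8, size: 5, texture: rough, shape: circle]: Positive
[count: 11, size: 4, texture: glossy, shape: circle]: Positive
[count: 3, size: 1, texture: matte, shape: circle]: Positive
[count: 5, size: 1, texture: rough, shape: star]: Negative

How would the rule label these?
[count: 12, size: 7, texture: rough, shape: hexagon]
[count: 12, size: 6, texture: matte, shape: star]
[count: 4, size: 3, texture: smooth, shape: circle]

The distinguishing property — shape is circle — holds for all the 'Positive' cases and none of the 'Negative' cases.

Negative, Negative, Positive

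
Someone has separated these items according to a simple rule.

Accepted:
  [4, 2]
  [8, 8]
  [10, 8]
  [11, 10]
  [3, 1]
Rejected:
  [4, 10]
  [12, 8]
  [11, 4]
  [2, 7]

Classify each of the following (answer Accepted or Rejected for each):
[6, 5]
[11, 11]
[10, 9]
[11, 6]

A rule that fits every label: |first − second| ≤ 2 — true of each 'Accepted' example, false of each 'Rejected' one.

Accepted, Accepted, Accepted, Rejected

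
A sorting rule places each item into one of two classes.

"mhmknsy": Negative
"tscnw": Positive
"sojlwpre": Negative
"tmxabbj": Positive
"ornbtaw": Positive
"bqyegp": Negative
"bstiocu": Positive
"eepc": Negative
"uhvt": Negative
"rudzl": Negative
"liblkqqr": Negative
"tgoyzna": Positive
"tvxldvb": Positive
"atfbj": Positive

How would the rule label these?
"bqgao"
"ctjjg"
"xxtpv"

Negative, Positive, Positive

The rule appears to be: odd length AND contains 't'.
"bqgao" — length 5, no 't', hence Negative.
"ctjjg" — length 5, has 't', hence Positive.
"xxtpv" — length 5, has 't', hence Positive.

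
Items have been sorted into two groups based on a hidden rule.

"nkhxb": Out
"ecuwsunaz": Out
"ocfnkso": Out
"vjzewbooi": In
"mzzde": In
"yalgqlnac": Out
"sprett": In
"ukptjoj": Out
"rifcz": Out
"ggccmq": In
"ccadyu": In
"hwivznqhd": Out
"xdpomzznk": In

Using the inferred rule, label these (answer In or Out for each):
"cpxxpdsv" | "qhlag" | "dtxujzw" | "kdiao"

In, Out, Out, Out

The rule appears to be: has a double letter.
"cpxxpdsv" → 'xx' doubled → In. "qhlag" → no doubled letter → Out. "dtxujzw" → no doubled letter → Out. "kdiao" → no doubled letter → Out.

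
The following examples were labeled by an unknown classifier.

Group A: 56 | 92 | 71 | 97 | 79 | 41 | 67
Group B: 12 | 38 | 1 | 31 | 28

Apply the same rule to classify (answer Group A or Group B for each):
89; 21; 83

The pattern is that an item is 'Group A' exactly when: at least 41.

Group A, Group B, Group A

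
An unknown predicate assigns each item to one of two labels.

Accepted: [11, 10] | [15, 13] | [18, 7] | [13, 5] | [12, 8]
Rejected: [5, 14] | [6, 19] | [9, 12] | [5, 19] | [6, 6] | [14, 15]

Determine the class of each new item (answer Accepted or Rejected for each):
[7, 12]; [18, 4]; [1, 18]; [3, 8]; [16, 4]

'Accepted' ⟺ first > second.
[7, 12]: 7 < 12 — fails this test, so Rejected.
[18, 4]: 18 > 4 — satisfies this, so Accepted.
[1, 18]: 1 < 18 — fails this test, so Rejected.
[3, 8]: 3 < 8 — fails this test, so Rejected.
[16, 4]: 16 > 4 — satisfies this, so Accepted.

Rejected, Accepted, Rejected, Rejected, Accepted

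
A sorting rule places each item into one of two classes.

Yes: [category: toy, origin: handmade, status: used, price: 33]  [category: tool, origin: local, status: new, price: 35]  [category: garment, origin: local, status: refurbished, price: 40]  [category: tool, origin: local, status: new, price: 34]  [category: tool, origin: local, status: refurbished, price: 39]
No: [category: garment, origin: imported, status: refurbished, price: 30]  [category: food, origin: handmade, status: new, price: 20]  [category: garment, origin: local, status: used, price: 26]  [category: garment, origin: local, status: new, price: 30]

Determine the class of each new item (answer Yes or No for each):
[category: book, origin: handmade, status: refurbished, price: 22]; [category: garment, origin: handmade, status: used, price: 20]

No, No

The simplest hypothesis consistent with all the labels is: price ≥ 33.
No: [category: book, origin: handmade, status: refurbished, price: 22], since price = 22. No: [category: garment, origin: handmade, status: used, price: 20], since price = 20.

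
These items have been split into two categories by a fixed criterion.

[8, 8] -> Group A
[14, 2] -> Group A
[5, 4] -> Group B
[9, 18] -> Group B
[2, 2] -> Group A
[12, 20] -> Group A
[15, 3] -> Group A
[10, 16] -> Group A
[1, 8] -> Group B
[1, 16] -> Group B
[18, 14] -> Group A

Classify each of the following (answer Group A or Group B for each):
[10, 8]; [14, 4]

Group A, Group A

The common property of the 'Group A' items is: sum is even. No 'Group B' item has it.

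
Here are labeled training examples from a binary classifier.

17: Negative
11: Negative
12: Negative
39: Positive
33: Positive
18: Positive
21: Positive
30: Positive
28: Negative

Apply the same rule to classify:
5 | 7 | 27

Negative, Negative, Positive

The classifier is using: multiple of 3 AND at least 17.
5: Negative (5 = 3·1 + 2, 5 < 17). 7: Negative (7 = 3·2 + 1, 7 < 17). 27: Positive (27 = 3·9, 27 ≥ 17).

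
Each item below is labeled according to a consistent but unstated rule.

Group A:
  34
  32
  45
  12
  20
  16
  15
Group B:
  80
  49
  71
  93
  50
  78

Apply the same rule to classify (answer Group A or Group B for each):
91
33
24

Group B, Group A, Group A

The pattern is that an item is 'Group A' exactly when: at most 45.
91: Group B (91 > 45).
33: Group A (33 ≤ 45).
24: Group A (24 ≤ 45).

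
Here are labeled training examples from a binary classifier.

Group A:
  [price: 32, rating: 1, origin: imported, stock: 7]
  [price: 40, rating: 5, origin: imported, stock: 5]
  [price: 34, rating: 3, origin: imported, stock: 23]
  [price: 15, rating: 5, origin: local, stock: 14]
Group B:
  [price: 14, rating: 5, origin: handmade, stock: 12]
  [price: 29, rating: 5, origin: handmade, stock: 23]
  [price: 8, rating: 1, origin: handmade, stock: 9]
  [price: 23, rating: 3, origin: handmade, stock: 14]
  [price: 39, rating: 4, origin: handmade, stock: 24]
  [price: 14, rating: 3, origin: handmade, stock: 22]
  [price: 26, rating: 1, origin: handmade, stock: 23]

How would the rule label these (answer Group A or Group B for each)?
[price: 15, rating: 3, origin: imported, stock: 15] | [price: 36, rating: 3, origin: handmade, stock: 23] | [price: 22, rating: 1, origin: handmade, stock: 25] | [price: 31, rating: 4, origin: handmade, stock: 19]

Checking candidate rules against both groups, what survives is: origin is not handmade.
[price: 15, rating: 3, origin: imported, stock: 15]: Group A (origin is imported). [price: 36, rating: 3, origin: handmade, stock: 23]: Group B (origin is handmade). [price: 22, rating: 1, origin: handmade, stock: 25]: Group B (origin is handmade). [price: 31, rating: 4, origin: handmade, stock: 19]: Group B (origin is handmade).

Group A, Group B, Group B, Group B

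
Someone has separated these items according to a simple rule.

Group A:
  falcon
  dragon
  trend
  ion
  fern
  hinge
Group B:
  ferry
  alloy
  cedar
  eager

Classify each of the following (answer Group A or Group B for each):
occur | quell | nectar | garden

Group B, Group B, Group A, Group A

Rule: contains 'n'. This holds for each 'Group A' example and fails for each 'Group B' one.
occur: Group B (no 'n'). quell: Group B (no 'n'). nectar: Group A (has 'n'). garden: Group A (has 'n').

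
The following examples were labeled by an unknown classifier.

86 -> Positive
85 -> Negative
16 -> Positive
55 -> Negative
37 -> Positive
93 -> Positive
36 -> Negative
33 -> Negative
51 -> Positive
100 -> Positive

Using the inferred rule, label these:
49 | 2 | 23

Negative, Positive, Positive

One predicate separates the groups cleanly: ≡ 2 (mod 7).
Negative: 49, since 49 mod 7 = 0. Positive: 2, since 2 mod 7 = 2. Positive: 23, since 23 mod 7 = 2.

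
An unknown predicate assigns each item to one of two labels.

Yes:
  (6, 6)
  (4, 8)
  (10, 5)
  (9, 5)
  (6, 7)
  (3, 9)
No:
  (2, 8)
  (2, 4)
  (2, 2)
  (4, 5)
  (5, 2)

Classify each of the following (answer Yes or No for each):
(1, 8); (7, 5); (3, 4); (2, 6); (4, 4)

No, Yes, No, No, No

All 'Yes' examples share one property — sum ≥ 12 — and every 'No' example lacks it.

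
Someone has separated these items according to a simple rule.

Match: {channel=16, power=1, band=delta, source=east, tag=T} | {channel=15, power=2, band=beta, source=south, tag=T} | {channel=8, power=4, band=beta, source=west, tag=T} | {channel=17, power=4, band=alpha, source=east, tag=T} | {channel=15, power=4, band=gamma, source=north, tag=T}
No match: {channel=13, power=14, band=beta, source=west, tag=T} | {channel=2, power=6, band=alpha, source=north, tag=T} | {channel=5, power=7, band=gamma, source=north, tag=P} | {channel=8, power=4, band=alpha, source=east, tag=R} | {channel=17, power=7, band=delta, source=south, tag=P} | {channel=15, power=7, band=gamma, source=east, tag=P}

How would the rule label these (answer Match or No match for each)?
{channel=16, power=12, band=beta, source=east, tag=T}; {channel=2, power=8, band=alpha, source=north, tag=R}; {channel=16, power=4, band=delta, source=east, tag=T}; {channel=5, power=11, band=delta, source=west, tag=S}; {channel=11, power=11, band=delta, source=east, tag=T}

No match, No match, Match, No match, No match

The classifier is using: tag is T AND power ≤ 4.
{channel=16, power=12, band=beta, source=east, tag=T} — tag is T, power = 12, hence No match. {channel=2, power=8, band=alpha, source=north, tag=R} — tag is R, power = 8, hence No match. {channel=16, power=4, band=delta, source=east, tag=T} — tag is T, power = 4, hence Match. {channel=5, power=11, band=delta, source=west, tag=S} — tag is S, power = 11, hence No match. {channel=11, power=11, band=delta, source=east, tag=T} — tag is T, power = 11, hence No match.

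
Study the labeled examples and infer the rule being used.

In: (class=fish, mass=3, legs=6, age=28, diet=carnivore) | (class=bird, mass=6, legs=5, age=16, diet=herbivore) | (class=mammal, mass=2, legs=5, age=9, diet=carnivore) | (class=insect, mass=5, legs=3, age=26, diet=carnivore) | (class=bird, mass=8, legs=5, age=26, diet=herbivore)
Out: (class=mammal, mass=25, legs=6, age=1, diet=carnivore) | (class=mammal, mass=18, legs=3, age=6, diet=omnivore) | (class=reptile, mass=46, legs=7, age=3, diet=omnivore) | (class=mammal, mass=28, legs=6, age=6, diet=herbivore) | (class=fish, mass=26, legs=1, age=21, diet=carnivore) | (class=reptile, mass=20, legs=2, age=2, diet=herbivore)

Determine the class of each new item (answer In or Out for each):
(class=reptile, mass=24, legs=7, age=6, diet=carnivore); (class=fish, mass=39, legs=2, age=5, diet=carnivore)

The pattern is that an item is 'In' exactly when: mass ≤ 8.
(class=reptile, mass=24, legs=7, age=6, diet=carnivore): mass = 24, does not fit → Out. (class=fish, mass=39, legs=2, age=5, diet=carnivore): mass = 39, does not fit → Out.

Out, Out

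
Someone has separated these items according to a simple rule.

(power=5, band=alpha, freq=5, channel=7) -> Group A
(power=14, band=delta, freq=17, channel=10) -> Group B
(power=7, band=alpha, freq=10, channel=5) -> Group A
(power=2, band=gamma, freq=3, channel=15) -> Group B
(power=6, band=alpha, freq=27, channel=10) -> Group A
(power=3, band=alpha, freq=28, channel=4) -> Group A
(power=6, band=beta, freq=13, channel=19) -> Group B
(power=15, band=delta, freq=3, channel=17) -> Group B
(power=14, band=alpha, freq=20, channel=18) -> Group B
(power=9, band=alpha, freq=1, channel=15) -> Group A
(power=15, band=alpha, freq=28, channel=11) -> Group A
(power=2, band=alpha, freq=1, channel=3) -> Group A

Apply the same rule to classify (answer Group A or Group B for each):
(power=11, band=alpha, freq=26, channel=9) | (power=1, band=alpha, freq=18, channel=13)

Group A, Group A

The rule appears to be: band is alpha AND channel ≤ 15.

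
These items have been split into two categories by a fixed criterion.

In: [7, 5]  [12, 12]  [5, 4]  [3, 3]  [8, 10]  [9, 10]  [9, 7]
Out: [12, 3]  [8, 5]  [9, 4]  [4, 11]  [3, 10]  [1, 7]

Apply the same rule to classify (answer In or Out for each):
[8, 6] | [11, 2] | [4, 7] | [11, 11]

In, Out, Out, In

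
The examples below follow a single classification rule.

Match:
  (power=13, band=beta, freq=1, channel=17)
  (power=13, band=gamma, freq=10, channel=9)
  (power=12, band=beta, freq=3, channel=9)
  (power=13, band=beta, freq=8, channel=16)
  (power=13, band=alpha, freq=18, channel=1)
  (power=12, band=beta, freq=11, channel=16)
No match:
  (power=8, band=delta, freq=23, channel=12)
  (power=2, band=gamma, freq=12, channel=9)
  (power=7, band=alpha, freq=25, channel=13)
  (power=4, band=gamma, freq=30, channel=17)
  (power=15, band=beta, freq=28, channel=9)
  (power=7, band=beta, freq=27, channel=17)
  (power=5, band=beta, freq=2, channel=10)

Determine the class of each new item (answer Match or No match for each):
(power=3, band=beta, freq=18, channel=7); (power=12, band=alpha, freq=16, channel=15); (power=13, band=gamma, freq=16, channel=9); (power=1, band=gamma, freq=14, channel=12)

'Match' ⟺ freq ≤ 18 AND power ≥ 7.
(power=3, band=beta, freq=18, channel=7): freq = 18, power = 3 — doesn't qualify, so No match.
(power=12, band=alpha, freq=16, channel=15): freq = 16, power = 12 — meets the rule, so Match.
(power=13, band=gamma, freq=16, channel=9): freq = 16, power = 13 — meets the rule, so Match.
(power=1, band=gamma, freq=14, channel=12): freq = 14, power = 1 — doesn't qualify, so No match.

No match, Match, Match, No match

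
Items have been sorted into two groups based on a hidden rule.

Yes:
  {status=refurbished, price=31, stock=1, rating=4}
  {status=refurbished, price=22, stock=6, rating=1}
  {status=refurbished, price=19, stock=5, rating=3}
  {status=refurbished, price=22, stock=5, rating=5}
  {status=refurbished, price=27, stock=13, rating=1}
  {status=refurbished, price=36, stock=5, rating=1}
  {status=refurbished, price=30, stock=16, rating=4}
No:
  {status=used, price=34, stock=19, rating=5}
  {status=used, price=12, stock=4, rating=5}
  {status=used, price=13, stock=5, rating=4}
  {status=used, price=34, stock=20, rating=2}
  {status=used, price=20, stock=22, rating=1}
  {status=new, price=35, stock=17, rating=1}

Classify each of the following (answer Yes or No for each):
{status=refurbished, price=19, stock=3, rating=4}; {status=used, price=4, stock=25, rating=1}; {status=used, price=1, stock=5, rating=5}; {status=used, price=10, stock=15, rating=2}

Yes, No, No, No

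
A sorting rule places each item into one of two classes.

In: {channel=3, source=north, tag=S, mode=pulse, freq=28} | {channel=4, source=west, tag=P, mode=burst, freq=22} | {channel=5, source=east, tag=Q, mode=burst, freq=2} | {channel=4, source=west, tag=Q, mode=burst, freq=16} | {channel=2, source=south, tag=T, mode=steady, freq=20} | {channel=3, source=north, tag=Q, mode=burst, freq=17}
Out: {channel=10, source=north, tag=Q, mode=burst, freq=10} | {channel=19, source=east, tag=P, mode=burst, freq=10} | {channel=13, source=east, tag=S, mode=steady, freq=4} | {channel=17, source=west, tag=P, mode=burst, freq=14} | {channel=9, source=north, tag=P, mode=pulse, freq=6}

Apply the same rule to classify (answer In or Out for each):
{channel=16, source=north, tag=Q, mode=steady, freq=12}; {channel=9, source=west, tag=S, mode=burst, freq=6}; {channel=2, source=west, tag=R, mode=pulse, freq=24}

'In' ⟺ channel ≤ 5.

Out, Out, In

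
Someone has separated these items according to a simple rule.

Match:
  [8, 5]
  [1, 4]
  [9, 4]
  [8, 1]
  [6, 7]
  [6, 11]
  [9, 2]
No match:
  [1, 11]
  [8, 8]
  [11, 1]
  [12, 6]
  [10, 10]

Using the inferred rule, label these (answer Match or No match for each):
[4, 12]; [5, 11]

A rule that fits every label: sum is odd — true of each 'Match' example, false of each 'No match' one.

No match, No match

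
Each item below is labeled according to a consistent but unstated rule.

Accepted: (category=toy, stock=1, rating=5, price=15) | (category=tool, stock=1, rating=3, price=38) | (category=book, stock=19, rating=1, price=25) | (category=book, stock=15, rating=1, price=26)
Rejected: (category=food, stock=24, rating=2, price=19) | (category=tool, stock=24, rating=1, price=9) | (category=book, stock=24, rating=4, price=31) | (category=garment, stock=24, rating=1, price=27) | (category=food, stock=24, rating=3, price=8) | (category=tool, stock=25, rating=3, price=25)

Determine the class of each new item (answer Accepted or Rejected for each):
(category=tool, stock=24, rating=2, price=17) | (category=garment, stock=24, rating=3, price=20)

The distinguishing property — stock ≤ 19 — holds for all the 'Accepted' cases and none of the 'Rejected' cases.

Rejected, Rejected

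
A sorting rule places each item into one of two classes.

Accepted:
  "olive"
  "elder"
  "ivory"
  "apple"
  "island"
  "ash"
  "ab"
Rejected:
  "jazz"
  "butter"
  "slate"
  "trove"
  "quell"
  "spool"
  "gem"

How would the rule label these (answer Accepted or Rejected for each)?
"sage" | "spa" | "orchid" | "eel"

Comparing the two groups points to one rule — starts with a vowel.
"sage": starts with 's' — fails the rule, so Rejected.
"spa": starts with 's' — fails the rule, so Rejected.
"orchid": starts with 'o' — satisfies this, so Accepted.
"eel": starts with 'e' — satisfies this, so Accepted.

Rejected, Rejected, Accepted, Accepted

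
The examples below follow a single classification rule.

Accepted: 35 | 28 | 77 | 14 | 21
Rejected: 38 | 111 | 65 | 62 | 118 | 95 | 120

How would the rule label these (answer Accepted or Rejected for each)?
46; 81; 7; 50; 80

The simplest hypothesis consistent with all the labels is: multiple of 7.
46: 46 = 7·6 + 4 — does not satisfy this, so Rejected. 81: 81 = 7·11 + 4 — does not satisfy this, so Rejected. 7: 7 = 7·1 — satisfies this, so Accepted. 50: 50 = 7·7 + 1 — does not satisfy this, so Rejected. 80: 80 = 7·11 + 3 — does not satisfy this, so Rejected.

Rejected, Rejected, Accepted, Rejected, Rejected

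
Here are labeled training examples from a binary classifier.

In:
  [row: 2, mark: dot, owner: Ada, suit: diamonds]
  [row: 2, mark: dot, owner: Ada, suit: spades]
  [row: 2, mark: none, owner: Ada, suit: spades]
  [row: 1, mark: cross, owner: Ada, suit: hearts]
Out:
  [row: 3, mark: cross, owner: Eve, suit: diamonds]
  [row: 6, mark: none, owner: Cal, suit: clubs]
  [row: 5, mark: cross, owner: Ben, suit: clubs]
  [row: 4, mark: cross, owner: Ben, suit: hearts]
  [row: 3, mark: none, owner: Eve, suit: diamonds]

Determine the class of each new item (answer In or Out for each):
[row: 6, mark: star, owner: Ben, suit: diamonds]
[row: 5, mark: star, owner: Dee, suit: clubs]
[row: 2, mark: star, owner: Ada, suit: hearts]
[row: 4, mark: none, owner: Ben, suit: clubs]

Out, Out, In, Out

Every 'In' example satisfies: owner is Ada. None of the 'Out' examples do.
[row: 6, mark: star, owner: Ben, suit: diamonds]: owner is Ben — fails this test, so Out.
[row: 5, mark: star, owner: Dee, suit: clubs]: owner is Dee — fails this test, so Out.
[row: 2, mark: star, owner: Ada, suit: hearts]: owner is Ada — matches, so In.
[row: 4, mark: none, owner: Ben, suit: clubs]: owner is Ben — fails this test, so Out.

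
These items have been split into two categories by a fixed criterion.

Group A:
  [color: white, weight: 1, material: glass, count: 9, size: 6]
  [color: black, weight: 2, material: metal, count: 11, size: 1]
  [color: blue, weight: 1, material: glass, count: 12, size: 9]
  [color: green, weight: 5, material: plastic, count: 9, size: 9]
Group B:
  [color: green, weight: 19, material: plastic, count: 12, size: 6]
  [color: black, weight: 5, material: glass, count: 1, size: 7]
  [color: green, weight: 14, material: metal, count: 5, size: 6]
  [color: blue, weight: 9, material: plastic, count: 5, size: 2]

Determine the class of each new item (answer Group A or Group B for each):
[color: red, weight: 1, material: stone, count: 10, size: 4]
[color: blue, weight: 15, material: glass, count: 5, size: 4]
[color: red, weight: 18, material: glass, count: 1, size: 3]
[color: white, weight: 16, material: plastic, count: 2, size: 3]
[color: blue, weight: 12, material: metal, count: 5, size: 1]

The simplest hypothesis consistent with all the labels is: weight ≤ 5 AND count ≥ 5.
[color: red, weight: 1, material: stone, count: 10, size: 4]: weight = 1, count = 10, fits → Group A. [color: blue, weight: 15, material: glass, count: 5, size: 4]: weight = 15, count = 5, does not pass → Group B. [color: red, weight: 18, material: glass, count: 1, size: 3]: weight = 18, count = 1, does not pass → Group B. [color: white, weight: 16, material: plastic, count: 2, size: 3]: weight = 16, count = 2, does not pass → Group B. [color: blue, weight: 12, material: metal, count: 5, size: 1]: weight = 12, count = 5, does not pass → Group B.

Group A, Group B, Group B, Group B, Group B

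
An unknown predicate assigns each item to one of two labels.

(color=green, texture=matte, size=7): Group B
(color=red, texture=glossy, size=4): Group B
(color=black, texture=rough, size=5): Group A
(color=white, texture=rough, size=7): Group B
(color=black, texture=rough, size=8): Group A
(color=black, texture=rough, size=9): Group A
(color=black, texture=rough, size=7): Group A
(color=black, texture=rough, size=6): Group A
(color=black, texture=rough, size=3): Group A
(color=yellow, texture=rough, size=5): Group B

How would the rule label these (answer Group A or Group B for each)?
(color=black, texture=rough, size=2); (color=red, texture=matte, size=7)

The classifier is using: color is black.

Group A, Group B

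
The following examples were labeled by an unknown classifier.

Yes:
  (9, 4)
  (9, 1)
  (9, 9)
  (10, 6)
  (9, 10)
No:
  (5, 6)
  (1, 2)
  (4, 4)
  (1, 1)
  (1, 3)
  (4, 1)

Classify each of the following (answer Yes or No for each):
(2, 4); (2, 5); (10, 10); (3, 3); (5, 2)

No, No, Yes, No, No

The distinguishing property — first ≥ 6 — holds for all the 'Yes' cases and none of the 'No' cases.
(2, 4): first 2, fails the rule → No.
(2, 5): first 2, fails the rule → No.
(10, 10): first 10, checks out → Yes.
(3, 3): first 3, fails the rule → No.
(5, 2): first 5, fails the rule → No.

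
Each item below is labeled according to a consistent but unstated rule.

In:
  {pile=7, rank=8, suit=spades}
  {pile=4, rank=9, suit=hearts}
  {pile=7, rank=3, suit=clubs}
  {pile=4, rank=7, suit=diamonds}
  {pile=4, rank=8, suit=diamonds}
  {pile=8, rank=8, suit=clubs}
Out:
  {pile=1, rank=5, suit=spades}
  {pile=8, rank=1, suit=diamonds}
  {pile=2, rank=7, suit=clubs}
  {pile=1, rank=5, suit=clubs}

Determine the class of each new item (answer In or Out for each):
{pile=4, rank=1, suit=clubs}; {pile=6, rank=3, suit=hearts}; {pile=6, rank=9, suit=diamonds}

The simplest hypothesis consistent with all the labels is: pile ≥ 4 AND rank ≥ 3.
{pile=4, rank=1, suit=clubs} — pile = 4, rank = 1, hence Out.
{pile=6, rank=3, suit=hearts} — pile = 6, rank = 3, hence In.
{pile=6, rank=9, suit=diamonds} — pile = 6, rank = 9, hence In.

Out, In, In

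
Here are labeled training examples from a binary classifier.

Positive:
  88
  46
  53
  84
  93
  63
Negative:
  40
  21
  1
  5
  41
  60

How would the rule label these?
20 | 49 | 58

The common property of the 'Positive' items is: digit sum ≥ 7. No 'Negative' item has it.
20 → digit sum 2+0 = 2 → Negative. 49 → digit sum 4+9 = 13 → Positive. 58 → digit sum 5+8 = 13 → Positive.

Negative, Positive, Positive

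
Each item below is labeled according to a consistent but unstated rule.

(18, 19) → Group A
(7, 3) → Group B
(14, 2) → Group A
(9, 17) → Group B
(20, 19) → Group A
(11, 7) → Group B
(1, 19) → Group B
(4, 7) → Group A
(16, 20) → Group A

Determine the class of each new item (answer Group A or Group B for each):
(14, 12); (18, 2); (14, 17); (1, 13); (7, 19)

Group A, Group A, Group A, Group B, Group B

One predicate separates the groups cleanly: first is even.
(14, 12): first 14 — qualifies, so Group A.
(18, 2): first 18 — qualifies, so Group A.
(14, 17): first 14 — qualifies, so Group A.
(1, 13): first 1 — fails the rule, so Group B.
(7, 19): first 7 — fails the rule, so Group B.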